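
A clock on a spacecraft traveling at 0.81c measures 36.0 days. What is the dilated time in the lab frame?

Proper time Δt₀ = 36.0 days
γ = 1/√(1 - 0.81²) = 1.7052
Δt = γΔt₀ = 1.7052 × 36.0 = 61.39 days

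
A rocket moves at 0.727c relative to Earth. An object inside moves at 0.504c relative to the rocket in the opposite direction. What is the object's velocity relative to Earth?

Object's velocity in rocket frame is u' = -0.504c
u = (u' + v)/(1 + u'v/c²) = (v - 0.504)/(1 - 0.504·v/c²)
Numerator: 0.727 - 0.504 = 0.223
Denominator: 1 - 0.366408 = 0.633592
u = 0.223/0.633592 = 0.3520c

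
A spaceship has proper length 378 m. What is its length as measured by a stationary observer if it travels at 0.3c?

Proper length L₀ = 378 m
γ = 1/√(1 - 0.3²) = 1.0483
L = L₀/γ = 378/1.0483 = 360.6 m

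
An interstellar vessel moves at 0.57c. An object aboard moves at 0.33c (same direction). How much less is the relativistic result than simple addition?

Classical: u' + v = 0.33 + 0.57 = 0.9c
Relativistic: u = (0.33 + 0.57)/(1 + 0.1881) = 0.9/1.1881 = 0.7575c
Difference: 0.9 - 0.7575 = 0.1425c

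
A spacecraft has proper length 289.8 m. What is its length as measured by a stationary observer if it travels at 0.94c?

Proper length L₀ = 289.8 m
γ = 1/√(1 - 0.94²) = 2.931
L = L₀/γ = 289.8/2.931 = 98.87 m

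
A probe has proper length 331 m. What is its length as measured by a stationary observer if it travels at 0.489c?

Proper length L₀ = 331 m
γ = 1/√(1 - 0.489²) = 1.1464
L = L₀/γ = 331/1.1464 = 288.7 m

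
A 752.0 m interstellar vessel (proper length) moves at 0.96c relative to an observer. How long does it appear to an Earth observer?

Proper length L₀ = 752.0 m
γ = 1/√(1 - 0.96²) = 3.571
L = L₀/γ = 752.0/3.571 = 210.6 m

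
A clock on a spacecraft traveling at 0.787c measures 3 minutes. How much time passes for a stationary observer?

Proper time Δt₀ = 3 minutes
γ = 1/√(1 - 0.787²) = 1.621
Δt = γΔt₀ = 1.621 × 3 = 4.863 minutes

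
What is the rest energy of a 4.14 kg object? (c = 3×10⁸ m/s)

c² = (3×10⁸)² = 9.000×10¹⁶ m²/s²
E₀ = mc² = 4.14 × 9.000×10¹⁶ = 3.726×10¹⁷ J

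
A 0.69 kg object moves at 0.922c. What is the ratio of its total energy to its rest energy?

E = γmc², E₀ = mc²
E/E₀ = γ = 1/√(1 - 0.922²) = 2.583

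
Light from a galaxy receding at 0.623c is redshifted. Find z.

β = 0.623
(1+β)/(1-β) = 1.623/0.377 = 4.305
√(4.305) = 2.075
z = 2.075 - 1 = 1.075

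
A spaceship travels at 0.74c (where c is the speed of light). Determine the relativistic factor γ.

v/c = 0.74, so (v/c)² = 0.5476
1 - (v/c)² = 0.4524
γ = 1/√(0.4524) = 1.487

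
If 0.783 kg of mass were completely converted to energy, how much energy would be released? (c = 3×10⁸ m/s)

Using E = mc²:
c² = (3×10⁸)² = 9×10¹⁶ m²/s²
E = 0.783 × 9×10¹⁶ = 7.047×10¹⁶ J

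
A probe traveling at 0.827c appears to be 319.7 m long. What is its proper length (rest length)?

Contracted length L = 319.7 m
γ = 1/√(1 - 0.827²) = 1.779
L₀ = γL = 1.779 × 319.7 = 568.7 m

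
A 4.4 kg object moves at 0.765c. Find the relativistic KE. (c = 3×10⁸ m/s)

γ = 1/√(1 - 0.765²) = 1.5527
γ - 1 = 0.5527
KE = (γ-1)mc² = 0.5527 × 4.4 × (3×10⁸)² = 2.189×10¹⁷ J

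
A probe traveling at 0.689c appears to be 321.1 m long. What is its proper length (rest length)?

Contracted length L = 321.1 m
γ = 1/√(1 - 0.689²) = 1.37976
L₀ = γL = 1.37976 × 321.1 = 443.0 m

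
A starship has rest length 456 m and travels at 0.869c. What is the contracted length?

Proper length L₀ = 456 m
γ = 1/√(1 - 0.869²) = 2.021
L = L₀/γ = 456/2.021 = 225.6 m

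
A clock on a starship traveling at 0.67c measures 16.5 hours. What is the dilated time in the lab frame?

Proper time Δt₀ = 16.5 hours
γ = 1/√(1 - 0.67²) = 1.347
Δt = γΔt₀ = 1.347 × 16.5 = 22.23 hours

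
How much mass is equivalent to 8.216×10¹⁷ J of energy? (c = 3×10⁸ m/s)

From E = mc², we get m = E/c²
c² = (3×10⁸)² = 9×10¹⁶ m²/s²
m = 8.216×10¹⁷ / 9×10¹⁶ = 9.129 kg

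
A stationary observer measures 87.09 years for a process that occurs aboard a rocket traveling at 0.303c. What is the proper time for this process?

Dilated time Δt = 87.09 years
γ = 1/√(1 - 0.303²) = 1.0493
Δt₀ = Δt/γ = 87.09/1.0493 = 83.00 years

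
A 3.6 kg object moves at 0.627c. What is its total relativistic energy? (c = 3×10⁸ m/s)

γ = 1/√(1 - 0.627²) = 1.2837
mc² = 3.6 × (3×10⁸)² = 3.240×10¹⁷ J
E = γmc² = 1.2837 × 3.240×10¹⁷ = 4.159×10¹⁷ J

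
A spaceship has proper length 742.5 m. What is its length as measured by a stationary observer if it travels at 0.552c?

Proper length L₀ = 742.5 m
γ = 1/√(1 - 0.552²) = 1.1993
L = L₀/γ = 742.5/1.1993 = 619.1 m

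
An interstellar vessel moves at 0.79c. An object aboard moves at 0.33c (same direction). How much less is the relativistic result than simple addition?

Classical: u' + v = 0.33 + 0.79 = 1.12c
Relativistic: u = (0.33 + 0.79)/(1 + 0.2607) = 1.12/1.2607 = 0.8884c
Difference: 1.12 - 0.8884 = 0.2316c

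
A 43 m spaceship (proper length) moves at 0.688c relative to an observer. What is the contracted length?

Proper length L₀ = 43 m
γ = 1/√(1 - 0.688²) = 1.37796
L = L₀/γ = 43/1.37796 = 31.21 m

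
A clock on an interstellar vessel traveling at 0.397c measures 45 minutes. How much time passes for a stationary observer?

Proper time Δt₀ = 45 minutes
γ = 1/√(1 - 0.397²) = 1.0895
Δt = γΔt₀ = 1.0895 × 45 = 49.03 minutes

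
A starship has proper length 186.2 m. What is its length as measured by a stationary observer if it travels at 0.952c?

Proper length L₀ = 186.2 m
γ = 1/√(1 - 0.952²) = 3.2669
L = L₀/γ = 186.2/3.2669 = 57.00 m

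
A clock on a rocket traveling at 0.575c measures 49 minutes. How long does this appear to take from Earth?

Proper time Δt₀ = 49 minutes
γ = 1/√(1 - 0.575²) = 1.2223
Δt = γΔt₀ = 1.2223 × 49 = 59.89 minutes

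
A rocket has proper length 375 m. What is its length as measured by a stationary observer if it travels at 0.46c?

Proper length L₀ = 375 m
γ = 1/√(1 - 0.46²) = 1.126
L = L₀/γ = 375/1.126 = 333.0 m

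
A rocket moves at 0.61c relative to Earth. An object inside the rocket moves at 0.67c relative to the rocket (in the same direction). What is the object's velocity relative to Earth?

u = (u' + v)/(1 + u'v/c²)
Numerator: 0.67 + 0.61 = 1.28
Denominator: 1 + 0.4087 = 1.4087
u = 1.28/1.4087 = 0.9086c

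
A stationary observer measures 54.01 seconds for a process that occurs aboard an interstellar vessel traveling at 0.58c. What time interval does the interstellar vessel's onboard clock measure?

Dilated time Δt = 54.01 seconds
γ = 1/√(1 - 0.58²) = 1.2276
Δt₀ = Δt/γ = 54.01/1.2276 = 44.00 seconds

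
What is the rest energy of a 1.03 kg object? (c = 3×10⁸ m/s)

c² = (3×10⁸)² = 9.000×10¹⁶ m²/s²
E₀ = mc² = 1.03 × 9.000×10¹⁶ = 9.270×10¹⁶ J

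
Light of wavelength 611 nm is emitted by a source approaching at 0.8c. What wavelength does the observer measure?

β = 0.8
Wavelength Doppler factor = √(0.2/1.8) = √(0.11111) = 0.33333
λ_obs = 611 × 0.33333 = 203.7 nm (blueshift)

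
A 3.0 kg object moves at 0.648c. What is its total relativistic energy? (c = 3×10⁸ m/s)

γ = 1/√(1 - 0.648²) = 1.313
mc² = 3.0 × (3×10⁸)² = 2.700×10¹⁷ J
E = γmc² = 1.313 × 2.700×10¹⁷ = 3.545×10¹⁷ J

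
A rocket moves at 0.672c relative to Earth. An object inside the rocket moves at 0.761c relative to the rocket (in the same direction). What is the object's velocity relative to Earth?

u = (u' + v)/(1 + u'v/c²)
Numerator: 0.761 + 0.672 = 1.433
Denominator: 1 + 0.511392 = 1.511392
u = 1.433/1.511392 = 0.9481c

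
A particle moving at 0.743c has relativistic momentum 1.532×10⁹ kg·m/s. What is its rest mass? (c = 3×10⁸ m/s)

γ = 1/√(1 - 0.743²) = 1.494
v = 0.743 × 3×10⁸ = 2.229×10⁸ m/s
m = p/(γv) = 1.532×10⁹/(1.494 × 2.229×10⁸) = 4.600 kg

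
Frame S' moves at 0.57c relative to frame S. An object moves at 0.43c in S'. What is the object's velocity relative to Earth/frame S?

u = (u' + v)/(1 + u'v/c²)
Numerator: 0.43 + 0.57 = 1
Denominator: 1 + 0.2451 = 1.2451
u = 1/1.2451 = 0.8031c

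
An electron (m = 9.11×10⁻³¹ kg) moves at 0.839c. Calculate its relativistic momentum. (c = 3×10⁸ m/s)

γ = 1/√(1 - 0.839²) = 1.8378
v = 0.839 × 3×10⁸ = 2.517×10⁸ m/s
p = γmv = 1.8378 × 9.11×10⁻³¹ × 2.517×10⁸ = 4.214×10⁻²² kg·m/s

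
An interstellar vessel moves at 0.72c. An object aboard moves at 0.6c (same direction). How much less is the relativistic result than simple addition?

Classical: u' + v = 0.6 + 0.72 = 1.32c
Relativistic: u = (0.6 + 0.72)/(1 + 0.432) = 1.32/1.432 = 0.9218c
Difference: 1.32 - 0.9218 = 0.3982c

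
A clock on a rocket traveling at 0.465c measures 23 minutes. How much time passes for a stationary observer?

Proper time Δt₀ = 23 minutes
γ = 1/√(1 - 0.465²) = 1.1295
Δt = γΔt₀ = 1.1295 × 23 = 25.98 minutes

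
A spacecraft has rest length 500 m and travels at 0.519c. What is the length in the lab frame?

Proper length L₀ = 500 m
γ = 1/√(1 - 0.519²) = 1.170
L = L₀/γ = 500/1.170 = 427.4 m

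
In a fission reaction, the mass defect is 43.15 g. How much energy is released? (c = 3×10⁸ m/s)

Convert mass defect: Δm = 43.15 g = 0.04315 kg
E = Δm·c² = 0.04315 × (3×10⁸)²
= 0.04315 × 9×10¹⁶ = 3.884×10¹⁵ J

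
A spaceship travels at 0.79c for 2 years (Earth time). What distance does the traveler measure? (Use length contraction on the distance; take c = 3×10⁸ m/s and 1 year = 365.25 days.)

Earth distance: d = v × t = 0.79c × 2 yr = 1.4958×10¹⁶ m
γ = 1.6310
d' = d/γ = 1.4958×10¹⁶/1.6310 = 9.171×10¹⁵ m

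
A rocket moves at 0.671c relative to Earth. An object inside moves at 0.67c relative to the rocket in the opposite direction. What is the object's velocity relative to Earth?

Object's velocity in rocket frame is u' = -0.67c
u = (u' + v)/(1 + u'v/c²) = (v - 0.67)/(1 - 0.67·v/c²)
Numerator: 0.671 - 0.67 = 0.001
Denominator: 1 - 0.44957 = 0.55043
u = 0.001/0.55043 = 0.001817c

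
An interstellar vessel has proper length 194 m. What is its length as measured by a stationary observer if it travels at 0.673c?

Proper length L₀ = 194 m
γ = 1/√(1 - 0.673²) = 1.352
L = L₀/γ = 194/1.352 = 143.5 m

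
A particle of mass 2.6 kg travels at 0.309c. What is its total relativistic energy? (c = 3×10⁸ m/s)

γ = 1/√(1 - 0.309²) = 1.05146
mc² = 2.6 × (3×10⁸)² = 2.340×10¹⁷ J
E = γmc² = 1.05146 × 2.340×10¹⁷ = 2.460×10¹⁷ J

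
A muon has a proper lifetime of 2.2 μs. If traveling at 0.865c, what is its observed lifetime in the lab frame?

Proper lifetime τ₀ = 2.2 μs
γ = 1/√(1 - 0.865²) = 1.9929
τ = γτ₀ = 1.9929 × 2.2 μs = 4.384 μs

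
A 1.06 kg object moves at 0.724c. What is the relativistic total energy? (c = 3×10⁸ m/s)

γ = 1/√(1 - 0.724²) = 1.450
mc² = 1.06 × (3×10⁸)² = 9.540×10¹⁶ J
E = γmc² = 1.450 × 9.540×10¹⁶ = 1.383×10¹⁷ J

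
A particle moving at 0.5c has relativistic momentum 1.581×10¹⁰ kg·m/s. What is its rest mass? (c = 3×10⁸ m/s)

γ = 1/√(1 - 0.5²) = 1.1547
v = 0.5 × 3×10⁸ = 1.500×10⁸ m/s
m = p/(γv) = 1.581×10¹⁰/(1.1547 × 1.500×10⁸) = 91.28 kg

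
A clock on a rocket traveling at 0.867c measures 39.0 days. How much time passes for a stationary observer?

Proper time Δt₀ = 39.0 days
γ = 1/√(1 - 0.867²) = 2.00679
Δt = γΔt₀ = 2.00679 × 39.0 = 78.26 days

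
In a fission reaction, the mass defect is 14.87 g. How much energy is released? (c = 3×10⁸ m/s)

Convert mass defect: Δm = 14.87 g = 0.01487 kg
E = Δm·c² = 0.01487 × (3×10⁸)²
= 0.01487 × 9×10¹⁶ = 1.338×10¹⁵ J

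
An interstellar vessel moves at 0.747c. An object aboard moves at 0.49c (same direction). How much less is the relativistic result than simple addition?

Classical: u' + v = 0.49 + 0.747 = 1.237c
Relativistic: u = (0.49 + 0.747)/(1 + 0.36603) = 1.237/1.36603 = 0.9055c
Difference: 1.237 - 0.9055 = 0.3315c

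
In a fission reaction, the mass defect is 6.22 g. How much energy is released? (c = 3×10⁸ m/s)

Convert mass defect: Δm = 6.22 g = 0.00622 kg
E = Δm·c² = 0.00622 × (3×10⁸)²
= 0.00622 × 9×10¹⁶ = 5.598×10¹⁴ J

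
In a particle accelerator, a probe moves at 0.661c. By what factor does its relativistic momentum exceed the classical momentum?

p_rel = γmv, p_class = mv
Ratio = γ = 1/√(1 - 0.661²)
= 1/√(0.563079) = 1.333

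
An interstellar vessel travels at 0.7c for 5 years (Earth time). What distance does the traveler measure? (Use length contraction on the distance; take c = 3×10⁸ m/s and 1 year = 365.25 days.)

Earth distance: d = v × t = 0.7c × 5 yr = 3.3135×10¹⁶ m
γ = 1.4003
d' = d/γ = 3.3135×10¹⁶/1.4003 = 2.366×10¹⁶ m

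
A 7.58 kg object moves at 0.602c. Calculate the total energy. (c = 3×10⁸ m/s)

γ = 1/√(1 - 0.602²) = 1.2524
mc² = 7.58 × (3×10⁸)² = 6.822×10¹⁷ J
E = γmc² = 1.2524 × 6.822×10¹⁷ = 8.544×10¹⁷ J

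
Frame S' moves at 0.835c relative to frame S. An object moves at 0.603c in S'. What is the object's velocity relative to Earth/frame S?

u = (u' + v)/(1 + u'v/c²)
Numerator: 0.603 + 0.835 = 1.438
Denominator: 1 + 0.503505 = 1.503505
u = 1.438/1.503505 = 0.9564c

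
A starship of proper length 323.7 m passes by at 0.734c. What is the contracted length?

Proper length L₀ = 323.7 m
γ = 1/√(1 - 0.734²) = 1.4724
L = L₀/γ = 323.7/1.4724 = 219.8 m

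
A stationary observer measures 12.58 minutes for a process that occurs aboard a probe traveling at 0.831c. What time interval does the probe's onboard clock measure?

Dilated time Δt = 12.58 minutes
γ = 1/√(1 - 0.831²) = 1.7977
Δt₀ = Δt/γ = 12.58/1.7977 = 6.998 minutes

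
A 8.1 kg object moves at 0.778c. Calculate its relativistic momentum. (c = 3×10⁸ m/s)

γ = 1/√(1 - 0.778²) = 1.5917
v = 0.778 × 3×10⁸ = 2.334×10⁸ m/s
p = γmv = 1.5917 × 8.1 × 2.334×10⁸ = 3.009×10⁹ kg·m/s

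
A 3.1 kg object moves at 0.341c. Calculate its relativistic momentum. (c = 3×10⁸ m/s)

γ = 1/√(1 - 0.341²) = 1.063758
v = 0.341 × 3×10⁸ = 1.023×10⁸ m/s
p = γmv = 1.063758 × 3.1 × 1.023×10⁸ = 3.373×10⁸ kg·m/s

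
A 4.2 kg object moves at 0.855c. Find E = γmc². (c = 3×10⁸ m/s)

γ = 1/√(1 - 0.855²) = 1.928
mc² = 4.2 × (3×10⁸)² = 3.780×10¹⁷ J
E = γmc² = 1.928 × 3.780×10¹⁷ = 7.288×10¹⁷ J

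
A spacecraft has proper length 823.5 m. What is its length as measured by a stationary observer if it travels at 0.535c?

Proper length L₀ = 823.5 m
γ = 1/√(1 - 0.535²) = 1.18364
L = L₀/γ = 823.5/1.18364 = 695.7 m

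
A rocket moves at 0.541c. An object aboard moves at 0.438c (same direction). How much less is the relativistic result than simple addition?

Classical: u' + v = 0.438 + 0.541 = 0.979c
Relativistic: u = (0.438 + 0.541)/(1 + 0.236958) = 0.979/1.236958 = 0.7915c
Difference: 0.979 - 0.7915 = 0.1875c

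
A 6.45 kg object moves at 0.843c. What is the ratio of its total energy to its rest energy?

E = γmc², E₀ = mc²
E/E₀ = γ = 1/√(1 - 0.843²) = 1.859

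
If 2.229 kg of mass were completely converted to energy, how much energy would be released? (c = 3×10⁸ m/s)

Using E = mc²:
c² = (3×10⁸)² = 9×10¹⁶ m²/s²
E = 2.229 × 9×10¹⁶ = 2.006×10¹⁷ J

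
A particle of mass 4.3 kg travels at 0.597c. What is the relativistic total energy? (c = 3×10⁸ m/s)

γ = 1/√(1 - 0.597²) = 1.2465
mc² = 4.3 × (3×10⁸)² = 3.870×10¹⁷ J
E = γmc² = 1.2465 × 3.870×10¹⁷ = 4.824×10¹⁷ J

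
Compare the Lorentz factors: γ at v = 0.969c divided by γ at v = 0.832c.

γ₁ = 1/√(1 - 0.969²) = 4.0476
γ₂ = 1/√(1 - 0.832²) = 1.8025
γ₁/γ₂ = 4.0476/1.8025 = 2.246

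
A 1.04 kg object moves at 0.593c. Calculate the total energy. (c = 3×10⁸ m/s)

γ = 1/√(1 - 0.593²) = 1.2419
mc² = 1.04 × (3×10⁸)² = 9.360×10¹⁶ J
E = γmc² = 1.2419 × 9.360×10¹⁶ = 1.162×10¹⁷ J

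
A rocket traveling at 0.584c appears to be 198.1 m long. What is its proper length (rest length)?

Contracted length L = 198.1 m
γ = 1/√(1 - 0.584²) = 1.2319
L₀ = γL = 1.2319 × 198.1 = 244.0 m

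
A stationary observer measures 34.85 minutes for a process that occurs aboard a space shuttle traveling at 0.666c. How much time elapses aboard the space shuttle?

Dilated time Δt = 34.85 minutes
γ = 1/√(1 - 0.666²) = 1.3406
Δt₀ = Δt/γ = 34.85/1.3406 = 26.00 minutes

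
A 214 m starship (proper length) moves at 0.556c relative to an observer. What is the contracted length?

Proper length L₀ = 214 m
γ = 1/√(1 - 0.556²) = 1.203
L = L₀/γ = 214/1.203 = 177.9 m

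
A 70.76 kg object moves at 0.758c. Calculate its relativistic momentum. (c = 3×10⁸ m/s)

γ = 1/√(1 - 0.758²) = 1.533
v = 0.758 × 3×10⁸ = 2.274×10⁸ m/s
p = γmv = 1.533 × 70.76 × 2.274×10⁸ = 2.467×10¹⁰ kg·m/s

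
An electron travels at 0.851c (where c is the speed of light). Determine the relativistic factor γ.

v/c = 0.851, so (v/c)² = 0.724201
1 - (v/c)² = 0.275799
γ = 1/√(0.275799) = 1.904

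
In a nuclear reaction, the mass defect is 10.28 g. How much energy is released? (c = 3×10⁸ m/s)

Convert mass defect: Δm = 10.28 g = 0.01028 kg
E = Δm·c² = 0.01028 × (3×10⁸)²
= 0.01028 × 9×10¹⁶ = 9.252×10¹⁴ J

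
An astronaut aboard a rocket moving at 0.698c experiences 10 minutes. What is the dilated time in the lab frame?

Proper time Δt₀ = 10 minutes
γ = 1/√(1 - 0.698²) = 1.396
Δt = γΔt₀ = 1.396 × 10 = 13.96 minutes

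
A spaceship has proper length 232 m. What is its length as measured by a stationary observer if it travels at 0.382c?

Proper length L₀ = 232 m
γ = 1/√(1 - 0.382²) = 1.082
L = L₀/γ = 232/1.082 = 214.4 m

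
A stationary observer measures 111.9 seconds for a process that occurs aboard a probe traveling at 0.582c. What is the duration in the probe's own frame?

Dilated time Δt = 111.9 seconds
γ = 1/√(1 - 0.582²) = 1.2297
Δt₀ = Δt/γ = 111.9/1.2297 = 91.00 seconds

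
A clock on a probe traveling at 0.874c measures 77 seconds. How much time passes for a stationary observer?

Proper time Δt₀ = 77 seconds
γ = 1/√(1 - 0.874²) = 2.058
Δt = γΔt₀ = 2.058 × 77 = 158.5 seconds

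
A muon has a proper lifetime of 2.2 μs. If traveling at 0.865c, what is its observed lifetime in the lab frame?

Proper lifetime τ₀ = 2.2 μs
γ = 1/√(1 - 0.865²) = 1.9929
τ = γτ₀ = 1.9929 × 2.2 μs = 4.384 μs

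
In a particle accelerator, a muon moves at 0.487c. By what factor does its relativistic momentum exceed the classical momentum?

p_rel = γmv, p_class = mv
Ratio = γ = 1/√(1 - 0.487²)
= 1/√(0.762831) = 1.145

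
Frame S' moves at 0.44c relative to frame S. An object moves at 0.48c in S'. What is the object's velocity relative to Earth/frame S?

u = (u' + v)/(1 + u'v/c²)
Numerator: 0.48 + 0.44 = 0.92
Denominator: 1 + 0.2112 = 1.2112
u = 0.92/1.2112 = 0.7596c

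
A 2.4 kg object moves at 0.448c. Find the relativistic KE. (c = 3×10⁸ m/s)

γ = 1/√(1 - 0.448²) = 1.1185
γ - 1 = 0.1185
KE = (γ-1)mc² = 0.1185 × 2.4 × (3×10⁸)² = 2.560×10¹⁶ J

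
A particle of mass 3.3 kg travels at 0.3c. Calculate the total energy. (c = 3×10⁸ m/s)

γ = 1/√(1 - 0.3²) = 1.048
mc² = 3.3 × (3×10⁸)² = 2.970×10¹⁷ J
E = γmc² = 1.048 × 2.970×10¹⁷ = 3.113×10¹⁷ J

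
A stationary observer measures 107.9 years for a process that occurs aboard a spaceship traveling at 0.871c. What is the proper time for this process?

Dilated time Δt = 107.9 years
γ = 1/√(1 - 0.871²) = 2.0355
Δt₀ = Δt/γ = 107.9/2.0355 = 53.01 years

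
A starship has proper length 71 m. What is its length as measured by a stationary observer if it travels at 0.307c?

Proper length L₀ = 71 m
γ = 1/√(1 - 0.307²) = 1.0507
L = L₀/γ = 71/1.0507 = 67.57 m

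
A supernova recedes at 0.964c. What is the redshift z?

β = 0.964
(1+β)/(1-β) = 1.964/0.036 = 54.56
√(54.56) = 7.386
z = 7.386 - 1 = 6.386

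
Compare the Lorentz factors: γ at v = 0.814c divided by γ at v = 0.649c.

γ₁ = 1/√(1 - 0.814²) = 1.7216
γ₂ = 1/√(1 - 0.649²) = 1.3144
γ₁/γ₂ = 1.7216/1.3144 = 1.310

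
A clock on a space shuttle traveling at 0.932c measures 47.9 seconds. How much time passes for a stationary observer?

Proper time Δt₀ = 47.9 seconds
γ = 1/√(1 - 0.932²) = 2.759
Δt = γΔt₀ = 2.759 × 47.9 = 132.2 seconds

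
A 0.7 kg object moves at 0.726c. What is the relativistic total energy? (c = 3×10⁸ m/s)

γ = 1/√(1 - 0.726²) = 1.4541
mc² = 0.7 × (3×10⁸)² = 6.300×10¹⁶ J
E = γmc² = 1.4541 × 6.300×10¹⁶ = 9.161×10¹⁶ J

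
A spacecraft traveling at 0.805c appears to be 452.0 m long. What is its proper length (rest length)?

Contracted length L = 452.0 m
γ = 1/√(1 - 0.805²) = 1.6856
L₀ = γL = 1.6856 × 452.0 = 761.9 m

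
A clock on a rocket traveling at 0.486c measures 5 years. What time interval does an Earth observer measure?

Proper time Δt₀ = 5 years
γ = 1/√(1 - 0.486²) = 1.1442
Δt = γΔt₀ = 1.1442 × 5 = 5.721 years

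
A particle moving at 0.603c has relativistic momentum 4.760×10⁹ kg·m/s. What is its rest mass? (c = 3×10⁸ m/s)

γ = 1/√(1 - 0.603²) = 1.2535
v = 0.603 × 3×10⁸ = 1.809×10⁸ m/s
m = p/(γv) = 4.760×10⁹/(1.2535 × 1.809×10⁸) = 20.99 kg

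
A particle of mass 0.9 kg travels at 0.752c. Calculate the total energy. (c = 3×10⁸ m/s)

γ = 1/√(1 - 0.752²) = 1.517
mc² = 0.9 × (3×10⁸)² = 8.100×10¹⁶ J
E = γmc² = 1.517 × 8.100×10¹⁶ = 1.229×10¹⁷ J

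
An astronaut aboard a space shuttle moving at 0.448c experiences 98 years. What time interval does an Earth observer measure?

Proper time Δt₀ = 98 years
γ = 1/√(1 - 0.448²) = 1.1185
Δt = γΔt₀ = 1.1185 × 98 = 109.6 years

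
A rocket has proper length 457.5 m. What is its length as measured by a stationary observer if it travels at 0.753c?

Proper length L₀ = 457.5 m
γ = 1/√(1 - 0.753²) = 1.520
L = L₀/γ = 457.5/1.520 = 301.0 m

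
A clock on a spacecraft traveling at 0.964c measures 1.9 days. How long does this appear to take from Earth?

Proper time Δt₀ = 1.9 days
γ = 1/√(1 - 0.964²) = 3.76078
Δt = γΔt₀ = 3.76078 × 1.9 = 7.145 days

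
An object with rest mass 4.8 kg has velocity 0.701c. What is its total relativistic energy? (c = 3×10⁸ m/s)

γ = 1/√(1 - 0.701²) = 1.4022
mc² = 4.8 × (3×10⁸)² = 4.320×10¹⁷ J
E = γmc² = 1.4022 × 4.320×10¹⁷ = 6.058×10¹⁷ J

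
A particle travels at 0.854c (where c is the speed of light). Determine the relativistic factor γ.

v/c = 0.854, so (v/c)² = 0.729316
1 - (v/c)² = 0.270684
γ = 1/√(0.270684) = 1.922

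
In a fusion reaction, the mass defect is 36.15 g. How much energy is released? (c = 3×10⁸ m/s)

Convert mass defect: Δm = 36.15 g = 0.03615 kg
E = Δm·c² = 0.03615 × (3×10⁸)²
= 0.03615 × 9×10¹⁶ = 3.254×10¹⁵ J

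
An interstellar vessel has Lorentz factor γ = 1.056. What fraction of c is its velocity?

From γ = 1/√(1 - v²/c²):
1/γ² = 1/1.056² = 0.89675
v²/c² = 1 - 0.89675 = 0.10325
v/c = √(0.10325) = 0.3213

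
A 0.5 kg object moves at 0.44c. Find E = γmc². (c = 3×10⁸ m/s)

γ = 1/√(1 - 0.44²) = 1.1136
mc² = 0.5 × (3×10⁸)² = 4.500×10¹⁶ J
E = γmc² = 1.1136 × 4.500×10¹⁶ = 5.011×10¹⁶ J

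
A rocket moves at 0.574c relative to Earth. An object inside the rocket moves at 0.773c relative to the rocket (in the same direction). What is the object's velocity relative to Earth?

u = (u' + v)/(1 + u'v/c²)
Numerator: 0.773 + 0.574 = 1.347
Denominator: 1 + 0.443702 = 1.443702
u = 1.347/1.443702 = 0.9330c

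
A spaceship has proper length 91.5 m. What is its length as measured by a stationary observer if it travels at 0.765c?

Proper length L₀ = 91.5 m
γ = 1/√(1 - 0.765²) = 1.5527
L = L₀/γ = 91.5/1.5527 = 58.93 m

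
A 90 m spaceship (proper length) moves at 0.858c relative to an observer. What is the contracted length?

Proper length L₀ = 90 m
γ = 1/√(1 - 0.858²) = 1.9469
L = L₀/γ = 90/1.9469 = 46.23 m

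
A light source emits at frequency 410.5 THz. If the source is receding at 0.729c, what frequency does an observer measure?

β = v/c = 0.729
(1-β)/(1+β) = 0.271/1.729 = 0.1567
Doppler factor = √(0.1567) = 0.3959
f_obs = 410.5 × 0.3959 = 162.5 THz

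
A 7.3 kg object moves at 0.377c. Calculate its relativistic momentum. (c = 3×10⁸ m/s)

γ = 1/√(1 - 0.377²) = 1.0797
v = 0.377 × 3×10⁸ = 1.131×10⁸ m/s
p = γmv = 1.0797 × 7.3 × 1.131×10⁸ = 8.914×10⁸ kg·m/s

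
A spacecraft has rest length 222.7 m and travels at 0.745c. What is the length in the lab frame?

Proper length L₀ = 222.7 m
γ = 1/√(1 - 0.745²) = 1.499
L = L₀/γ = 222.7/1.499 = 148.6 m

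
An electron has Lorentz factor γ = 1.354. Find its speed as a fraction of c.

From γ = 1/√(1 - v²/c²):
1/γ² = 1/1.354² = 0.5455
v²/c² = 1 - 0.5455 = 0.4545
v/c = √(0.4545) = 0.6742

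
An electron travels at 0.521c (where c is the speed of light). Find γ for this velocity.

v/c = 0.521, so (v/c)² = 0.271441
1 - (v/c)² = 0.728559
γ = 1/√(0.728559) = 1.172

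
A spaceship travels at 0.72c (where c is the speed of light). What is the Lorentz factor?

v/c = 0.72, so (v/c)² = 0.5184
1 - (v/c)² = 0.4816
γ = 1/√(0.4816) = 1.441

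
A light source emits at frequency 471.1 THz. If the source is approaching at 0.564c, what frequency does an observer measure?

β = v/c = 0.564
(1+β)/(1-β) = 1.564/0.436 = 3.587
Doppler factor = √(3.587) = 1.894
f_obs = 471.1 × 1.894 = 892.3 THz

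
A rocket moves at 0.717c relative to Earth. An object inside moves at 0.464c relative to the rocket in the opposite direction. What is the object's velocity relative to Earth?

Object's velocity in rocket frame is u' = -0.464c
u = (u' + v)/(1 + u'v/c²) = (v - 0.464)/(1 - 0.464·v/c²)
Numerator: 0.717 - 0.464 = 0.253
Denominator: 1 - 0.332688 = 0.667312
u = 0.253/0.667312 = 0.3791c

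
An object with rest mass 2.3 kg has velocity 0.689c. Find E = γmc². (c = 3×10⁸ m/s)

γ = 1/√(1 - 0.689²) = 1.3798
mc² = 2.3 × (3×10⁸)² = 2.070×10¹⁷ J
E = γmc² = 1.3798 × 2.070×10¹⁷ = 2.856×10¹⁷ J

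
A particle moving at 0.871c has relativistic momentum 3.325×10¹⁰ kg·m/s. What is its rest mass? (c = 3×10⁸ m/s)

γ = 1/√(1 - 0.871²) = 2.0355
v = 0.871 × 3×10⁸ = 2.613×10⁸ m/s
m = p/(γv) = 3.325×10¹⁰/(2.0355 × 2.613×10⁸) = 62.51 kg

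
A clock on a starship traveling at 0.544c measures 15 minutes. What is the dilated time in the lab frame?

Proper time Δt₀ = 15 minutes
γ = 1/√(1 - 0.544²) = 1.192
Δt = γΔt₀ = 1.192 × 15 = 17.88 minutes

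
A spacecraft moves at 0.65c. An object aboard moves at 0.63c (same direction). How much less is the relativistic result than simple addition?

Classical: u' + v = 0.63 + 0.65 = 1.28c
Relativistic: u = (0.63 + 0.65)/(1 + 0.4095) = 1.28/1.4095 = 0.9081c
Difference: 1.28 - 0.9081 = 0.3719c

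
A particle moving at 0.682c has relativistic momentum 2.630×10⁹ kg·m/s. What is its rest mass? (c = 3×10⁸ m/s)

γ = 1/√(1 - 0.682²) = 1.3673
v = 0.682 × 3×10⁸ = 2.046×10⁸ m/s
m = p/(γv) = 2.630×10⁹/(1.3673 × 2.046×10⁸) = 9.401 kg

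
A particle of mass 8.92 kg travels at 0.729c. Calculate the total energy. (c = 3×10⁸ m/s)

γ = 1/√(1 - 0.729²) = 1.461
mc² = 8.92 × (3×10⁸)² = 8.028×10¹⁷ J
E = γmc² = 1.461 × 8.028×10¹⁷ = 1.173×10¹⁸ J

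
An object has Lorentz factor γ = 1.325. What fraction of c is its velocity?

From γ = 1/√(1 - v²/c²):
1/γ² = 1/1.325² = 0.569598
v²/c² = 1 - 0.569598 = 0.430402
v/c = √(0.430402) = 0.6561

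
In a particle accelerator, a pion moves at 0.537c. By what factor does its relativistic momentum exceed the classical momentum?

p_rel = γmv, p_class = mv
Ratio = γ = 1/√(1 - 0.537²)
= 1/√(0.711631) = 1.185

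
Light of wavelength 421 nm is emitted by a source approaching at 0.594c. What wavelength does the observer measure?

β = 0.594
Wavelength Doppler factor = √(0.406/1.594) = √(0.2547) = 0.5047
λ_obs = 421 × 0.5047 = 212.5 nm (blueshift)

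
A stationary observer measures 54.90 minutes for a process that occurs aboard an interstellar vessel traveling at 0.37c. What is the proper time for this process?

Dilated time Δt = 54.90 minutes
γ = 1/√(1 - 0.37²) = 1.0764
Δt₀ = Δt/γ = 54.90/1.0764 = 51.00 minutes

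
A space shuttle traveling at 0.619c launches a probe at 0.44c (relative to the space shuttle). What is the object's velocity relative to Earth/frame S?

u = (u' + v)/(1 + u'v/c²)
Numerator: 0.44 + 0.619 = 1.059
Denominator: 1 + 0.27236 = 1.27236
u = 1.059/1.27236 = 0.8323c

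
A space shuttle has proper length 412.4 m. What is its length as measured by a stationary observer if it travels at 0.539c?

Proper length L₀ = 412.4 m
γ = 1/√(1 - 0.539²) = 1.187
L = L₀/γ = 412.4/1.187 = 347.4 m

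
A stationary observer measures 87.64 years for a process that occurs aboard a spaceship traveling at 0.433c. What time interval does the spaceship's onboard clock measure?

Dilated time Δt = 87.64 years
γ = 1/√(1 - 0.433²) = 1.1094
Δt₀ = Δt/γ = 87.64/1.1094 = 79.00 years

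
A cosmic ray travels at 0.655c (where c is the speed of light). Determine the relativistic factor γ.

v/c = 0.655, so (v/c)² = 0.429025
1 - (v/c)² = 0.570975
γ = 1/√(0.570975) = 1.323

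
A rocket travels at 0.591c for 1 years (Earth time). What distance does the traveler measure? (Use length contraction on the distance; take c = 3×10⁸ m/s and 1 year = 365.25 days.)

Earth distance: d = v × t = 0.591c × 1 yr = 5.5952×10¹⁵ m
γ = 1.2397
d' = d/γ = 5.5952×10¹⁵/1.2397 = 4.513×10¹⁵ m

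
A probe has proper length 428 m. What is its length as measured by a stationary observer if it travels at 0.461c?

Proper length L₀ = 428 m
γ = 1/√(1 - 0.461²) = 1.127
L = L₀/γ = 428/1.127 = 379.8 m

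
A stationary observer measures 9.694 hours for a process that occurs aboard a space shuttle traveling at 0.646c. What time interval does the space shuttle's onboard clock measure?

Dilated time Δt = 9.694 hours
γ = 1/√(1 - 0.646²) = 1.310
Δt₀ = Δt/γ = 9.694/1.310 = 7.400 hours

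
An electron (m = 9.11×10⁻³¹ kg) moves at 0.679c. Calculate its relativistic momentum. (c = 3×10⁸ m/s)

γ = 1/√(1 - 0.679²) = 1.3621
v = 0.679 × 3×10⁸ = 2.037×10⁸ m/s
p = γmv = 1.3621 × 9.11×10⁻³¹ × 2.037×10⁸ = 2.528×10⁻²² kg·m/s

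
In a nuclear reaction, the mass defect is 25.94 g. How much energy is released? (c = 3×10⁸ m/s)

Convert mass defect: Δm = 25.94 g = 0.02594 kg
E = Δm·c² = 0.02594 × (3×10⁸)²
= 0.02594 × 9×10¹⁶ = 2.335×10¹⁵ J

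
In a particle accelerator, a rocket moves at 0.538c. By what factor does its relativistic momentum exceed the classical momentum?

p_rel = γmv, p_class = mv
Ratio = γ = 1/√(1 - 0.538²)
= 1/√(0.710556) = 1.186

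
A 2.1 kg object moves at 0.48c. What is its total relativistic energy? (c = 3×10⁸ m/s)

γ = 1/√(1 - 0.48²) = 1.1399
mc² = 2.1 × (3×10⁸)² = 1.890×10¹⁷ J
E = γmc² = 1.1399 × 1.890×10¹⁷ = 2.154×10¹⁷ J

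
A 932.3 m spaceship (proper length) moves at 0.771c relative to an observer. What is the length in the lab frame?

Proper length L₀ = 932.3 m
γ = 1/√(1 - 0.771²) = 1.5703
L = L₀/γ = 932.3/1.5703 = 593.7 m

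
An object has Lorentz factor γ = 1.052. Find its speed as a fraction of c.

From γ = 1/√(1 - v²/c²):
1/γ² = 1/1.052² = 0.90358
v²/c² = 1 - 0.90358 = 0.09642
v/c = √(0.09642) = 0.3105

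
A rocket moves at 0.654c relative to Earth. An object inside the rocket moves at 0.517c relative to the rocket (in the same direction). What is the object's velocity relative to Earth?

u = (u' + v)/(1 + u'v/c²)
Numerator: 0.517 + 0.654 = 1.171
Denominator: 1 + 0.338118 = 1.338118
u = 1.171/1.338118 = 0.8751c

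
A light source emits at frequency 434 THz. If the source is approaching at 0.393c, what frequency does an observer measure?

β = v/c = 0.393
(1+β)/(1-β) = 1.393/0.607 = 2.295
Doppler factor = √(2.295) = 1.515
f_obs = 434 × 1.515 = 657.5 THz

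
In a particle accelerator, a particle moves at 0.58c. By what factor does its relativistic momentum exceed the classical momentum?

p_rel = γmv, p_class = mv
Ratio = γ = 1/√(1 - 0.58²)
= 1/√(0.6636) = 1.228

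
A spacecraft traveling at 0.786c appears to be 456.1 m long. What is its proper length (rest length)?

Contracted length L = 456.1 m
γ = 1/√(1 - 0.786²) = 1.61753
L₀ = γL = 1.61753 × 456.1 = 737.8 m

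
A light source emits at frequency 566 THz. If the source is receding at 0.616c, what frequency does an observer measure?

β = v/c = 0.616
(1-β)/(1+β) = 0.384/1.616 = 0.23762
Doppler factor = √(0.23762) = 0.4875
f_obs = 566 × 0.4875 = 275.9 THz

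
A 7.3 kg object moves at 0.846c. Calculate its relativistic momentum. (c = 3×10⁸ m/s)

γ = 1/√(1 - 0.846²) = 1.8755
v = 0.846 × 3×10⁸ = 2.538×10⁸ m/s
p = γmv = 1.8755 × 7.3 × 2.538×10⁸ = 3.475×10⁹ kg·m/s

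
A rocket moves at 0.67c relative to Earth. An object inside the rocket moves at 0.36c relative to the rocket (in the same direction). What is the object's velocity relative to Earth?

u = (u' + v)/(1 + u'v/c²)
Numerator: 0.36 + 0.67 = 1.03
Denominator: 1 + 0.2412 = 1.2412
u = 1.03/1.2412 = 0.8298c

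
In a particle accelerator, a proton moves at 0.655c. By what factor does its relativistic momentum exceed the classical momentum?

p_rel = γmv, p_class = mv
Ratio = γ = 1/√(1 - 0.655²)
= 1/√(0.570975) = 1.323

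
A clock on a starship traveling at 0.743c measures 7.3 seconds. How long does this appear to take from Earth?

Proper time Δt₀ = 7.3 seconds
γ = 1/√(1 - 0.743²) = 1.494
Δt = γΔt₀ = 1.494 × 7.3 = 10.91 seconds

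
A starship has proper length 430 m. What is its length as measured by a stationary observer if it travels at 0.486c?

Proper length L₀ = 430 m
γ = 1/√(1 - 0.486²) = 1.1442
L = L₀/γ = 430/1.1442 = 375.8 m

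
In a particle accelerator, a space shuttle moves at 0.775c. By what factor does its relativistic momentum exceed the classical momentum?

p_rel = γmv, p_class = mv
Ratio = γ = 1/√(1 - 0.775²)
= 1/√(0.399375) = 1.582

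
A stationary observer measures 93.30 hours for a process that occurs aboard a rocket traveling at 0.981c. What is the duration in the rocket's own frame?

Dilated time Δt = 93.30 hours
γ = 1/√(1 - 0.981²) = 5.154
Δt₀ = Δt/γ = 93.30/5.154 = 18.10 hours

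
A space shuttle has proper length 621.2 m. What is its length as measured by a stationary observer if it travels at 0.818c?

Proper length L₀ = 621.2 m
γ = 1/√(1 - 0.818²) = 1.7385
L = L₀/γ = 621.2/1.7385 = 357.3 m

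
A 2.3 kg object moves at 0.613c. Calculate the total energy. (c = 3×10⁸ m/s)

γ = 1/√(1 - 0.613²) = 1.2657
mc² = 2.3 × (3×10⁸)² = 2.070×10¹⁷ J
E = γmc² = 1.2657 × 2.070×10¹⁷ = 2.620×10¹⁷ J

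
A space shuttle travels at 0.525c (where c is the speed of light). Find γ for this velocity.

v/c = 0.525, so (v/c)² = 0.275625
1 - (v/c)² = 0.724375
γ = 1/√(0.724375) = 1.175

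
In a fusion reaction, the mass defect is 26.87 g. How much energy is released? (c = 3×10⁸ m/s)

Convert mass defect: Δm = 26.87 g = 0.02687 kg
E = Δm·c² = 0.02687 × (3×10⁸)²
= 0.02687 × 9×10¹⁶ = 2.418×10¹⁵ J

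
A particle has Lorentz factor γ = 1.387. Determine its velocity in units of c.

From γ = 1/√(1 - v²/c²):
1/γ² = 1/1.387² = 0.5198
v²/c² = 1 - 0.5198 = 0.4802
v/c = √(0.4802) = 0.6930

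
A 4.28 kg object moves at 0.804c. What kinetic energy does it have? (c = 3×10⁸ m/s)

γ = 1/√(1 - 0.804²) = 1.6817
γ - 1 = 0.6817
KE = (γ-1)mc² = 0.6817 × 4.28 × (3×10⁸)² = 2.626×10¹⁷ J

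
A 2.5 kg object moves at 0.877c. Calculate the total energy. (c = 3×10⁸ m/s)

γ = 1/√(1 - 0.877²) = 2.0812
mc² = 2.5 × (3×10⁸)² = 2.250×10¹⁷ J
E = γmc² = 2.0812 × 2.250×10¹⁷ = 4.683×10¹⁷ J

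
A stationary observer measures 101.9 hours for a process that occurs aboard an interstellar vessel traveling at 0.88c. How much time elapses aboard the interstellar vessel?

Dilated time Δt = 101.9 hours
γ = 1/√(1 - 0.88²) = 2.1054
Δt₀ = Δt/γ = 101.9/2.1054 = 48.40 hours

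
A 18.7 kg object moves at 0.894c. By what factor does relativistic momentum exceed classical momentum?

p_rel = γmv, p_class = mv
Ratio = γ = 1/√(1 - 0.894²) = 2.232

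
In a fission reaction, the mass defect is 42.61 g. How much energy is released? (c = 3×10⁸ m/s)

Convert mass defect: Δm = 42.61 g = 0.04261 kg
E = Δm·c² = 0.04261 × (3×10⁸)²
= 0.04261 × 9×10¹⁶ = 3.835×10¹⁵ J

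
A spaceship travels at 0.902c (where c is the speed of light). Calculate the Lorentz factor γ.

v/c = 0.902, so (v/c)² = 0.813604
1 - (v/c)² = 0.186396
γ = 1/√(0.186396) = 2.316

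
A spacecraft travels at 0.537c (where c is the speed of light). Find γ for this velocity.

v/c = 0.537, so (v/c)² = 0.288369
1 - (v/c)² = 0.711631
γ = 1/√(0.711631) = 1.185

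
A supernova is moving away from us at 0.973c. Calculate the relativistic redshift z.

β = 0.973
(1+β)/(1-β) = 1.973/0.027 = 73.07
√(73.07) = 8.548
z = 8.548 - 1 = 7.548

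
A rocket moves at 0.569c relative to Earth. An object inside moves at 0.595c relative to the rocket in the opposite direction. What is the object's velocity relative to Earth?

Object's velocity in rocket frame is u' = -0.595c
u = (u' + v)/(1 + u'v/c²) = (v - 0.595)/(1 - 0.595·v/c²)
Numerator: 0.569 - 0.595 = -0.026
Denominator: 1 - 0.338555 = 0.661445
u = -0.026/0.661445 = -0.03931c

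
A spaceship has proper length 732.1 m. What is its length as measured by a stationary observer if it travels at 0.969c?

Proper length L₀ = 732.1 m
γ = 1/√(1 - 0.969²) = 4.048
L = L₀/γ = 732.1/4.048 = 180.9 m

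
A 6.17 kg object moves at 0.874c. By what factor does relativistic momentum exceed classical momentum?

p_rel = γmv, p_class = mv
Ratio = γ = 1/√(1 - 0.874²) = 2.058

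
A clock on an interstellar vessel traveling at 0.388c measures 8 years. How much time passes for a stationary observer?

Proper time Δt₀ = 8 years
γ = 1/√(1 - 0.388²) = 1.085
Δt = γΔt₀ = 1.085 × 8 = 8.680 years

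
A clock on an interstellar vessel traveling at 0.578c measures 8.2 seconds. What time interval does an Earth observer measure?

Proper time Δt₀ = 8.2 seconds
γ = 1/√(1 - 0.578²) = 1.225
Δt = γΔt₀ = 1.225 × 8.2 = 10.05 seconds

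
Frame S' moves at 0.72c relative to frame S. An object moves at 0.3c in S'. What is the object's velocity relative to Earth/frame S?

u = (u' + v)/(1 + u'v/c²)
Numerator: 0.3 + 0.72 = 1.02
Denominator: 1 + 0.216 = 1.216
u = 1.02/1.216 = 0.8388c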